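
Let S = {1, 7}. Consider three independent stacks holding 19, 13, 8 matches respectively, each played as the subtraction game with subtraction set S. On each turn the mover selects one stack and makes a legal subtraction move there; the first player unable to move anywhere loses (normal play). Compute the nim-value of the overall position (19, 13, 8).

All stacks use S = {1, 7}:
n :  0  1  2  3  4  5  6  7  8  9 10 11 12 13 14 15 16 17 18 19
G :  0  1  0  1  0  1  0  1  0  1  0  1  0  1  0  1  0  1  0  1
Stack A: G(19) = 1.
Stack B: G(13) = 1.
Stack C: G(8) = 0.
Combined Grundy value = 1 ⊕ 1 ⊕ 0 = 0.

0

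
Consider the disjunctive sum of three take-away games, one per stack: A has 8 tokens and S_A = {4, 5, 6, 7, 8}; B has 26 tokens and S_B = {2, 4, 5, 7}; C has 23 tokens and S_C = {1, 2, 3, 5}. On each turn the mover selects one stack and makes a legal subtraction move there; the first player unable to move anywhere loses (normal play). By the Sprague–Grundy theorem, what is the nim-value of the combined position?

5

Stack A, S = {4, 5, 6, 7, 8}:
n : 0 1 2 3 4 5 6 7 8
G : 0 0 0 0 1 1 1 1 2
G_A(8) = 2.
Stack B, S = {2, 4, 5, 7}:
n :  0  1  2  3  4  5  6  7  8  9 10 11 12 13 14 15 16 17 18 19 20 21 22 23 24 25 26
G :  0  0  1  1  2  2  3  3  4  0  0  1  1  2  2  3  3  4  0  0  1  1  2  2  3  3  4
G_B(26) = 4.
Stack C, S = {1, 2, 3, 5}:
n :  0  1  2  3  4  5  6  7  8  9 10 11 12 13 14 15 16 17 18 19 20 21 22 23
G :  0  1  2  3  0  1  2  3  0  1  2  3  0  1  2  3  0  1  2  3  0  1  2  3
G_C(23) = 3.
Combined Grundy value = 2 ⊕ 4 ⊕ 3 = 5.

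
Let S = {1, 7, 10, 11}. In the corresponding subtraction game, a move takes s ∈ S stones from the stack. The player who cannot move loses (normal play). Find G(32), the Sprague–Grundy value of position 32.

2

n :  0  1  2  3  4  5  6  7  8  9 10 11 12 13 14 15 16 17 18 19 20 21 22 23 24 25 26 27 28 29 30 31 32
G :  0  1  0  1  0  1  0  1  0  1  2  3  2  3  2  3  2  3  2  3  0  1  0  1  0  1  0  1  0  1  2  3  2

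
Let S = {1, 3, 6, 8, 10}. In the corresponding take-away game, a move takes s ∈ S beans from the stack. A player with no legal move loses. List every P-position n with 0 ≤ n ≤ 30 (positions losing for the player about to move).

G(0) = 0
G(1) = mex{0} = 1
G(2) = mex{1} = 0
G(3) = mex{0,0} = 1
G(4) = mex{1,1} = 0
G(5) = mex{0,0} = 1
G(6) = mex{1,1,0} = 2
G(7) = mex{2,0,1} = 3
G(8) = mex{3,1,0,0} = 2
G(9) = mex{2,2,1,1} = 0
G(10) = mex{0,3,0,0,0} = 1
G(11) = mex{1,2,1,1,1} = 0
G(12) = mex{0,0,2,0,0} = 1
G(13) = mex{1,1,3,1,1} = 0
G(14) = mex{0,0,2,2,0} = 1
G(15) = mex{1,1,0,3,1} = 2
G(16) = mex{2,0,1,2,2} = 3
G(17) = mex{3,1,0,0,3} = 2
G(18) = mex{2,2,1,1,2} = 0
G(19) = mex{0,3,0,0,0} = 1
G(20) = mex{1,2,1,1,1} = 0
G(21) = mex{0,0,2,0,0} = 1
G(22) = mex{1,1,3,1,1} = 0
G(23) = mex{0,0,2,2,0} = 1
G(24) = mex{1,1,0,3,1} = 2
G(25) = mex{2,0,1,2,2} = 3
G(26) = mex{3,1,0,0,3} = 2
G(27) = mex{2,2,1,1,2} = 0
G(28) = mex{0,3,0,0,0} = 1
G(29) = mex{1,2,1,1,1} = 0
G(30) = mex{0,0,2,0,0} = 1
P-positions are exactly the n with G(n) = 0.

0, 2, 4, 9, 11, 13, 18, 20, 22, 27, 29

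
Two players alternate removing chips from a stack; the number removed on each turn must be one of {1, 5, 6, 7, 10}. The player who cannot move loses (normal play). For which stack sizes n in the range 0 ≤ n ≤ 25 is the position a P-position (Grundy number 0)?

n :  0  1  2  3  4  5  6  7  8  9 10 11 12 13 14 15 16 17 18 19 20 21 22 23 24 25
G :  0  1  0  1  0  1  2  3  2  3  2  3  4  0  1  0  1  0  1  2  3  2  3  2  3  4
P-positions are exactly the n with G(n) = 0.

0, 2, 4, 13, 15, 17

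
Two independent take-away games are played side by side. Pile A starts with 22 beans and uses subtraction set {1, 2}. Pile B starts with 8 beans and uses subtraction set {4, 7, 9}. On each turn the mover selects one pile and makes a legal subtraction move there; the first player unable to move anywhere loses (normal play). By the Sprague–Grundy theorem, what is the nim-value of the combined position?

Pile A, S = {1, 2}:
G(0) = 0
G(1) = mex{0} = 1
G(2) = mex{1,0} = 2
G(3) = mex{2,1} = 0
G(4) = mex{0,2} = 1
G(5) = mex{1,0} = 2
G(6) = mex{2,1} = 0
G(7) = mex{0,2} = 1
G(8) = mex{1,0} = 2
G(9) = mex{2,1} = 0
G(10) = mex{0,2} = 1
G(11) = mex{1,0} = 2
G(12) = mex{2,1} = 0
G(13) = mex{0,2} = 1
G(14) = mex{1,0} = 2
G(15) = mex{2,1} = 0
G(16) = mex{0,2} = 1
G(17) = mex{1,0} = 2
G(18) = mex{2,1} = 0
G(19) = mex{0,2} = 1
G(20) = mex{1,0} = 2
G(21) = mex{2,1} = 0
G(22) = mex{0,2} = 1
G_A(22) = 1.
Pile B, S = {4, 7, 9}:
n : 0 1 2 3 4 5 6 7 8
G : 0 0 0 0 1 1 1 1 2
G_B(8) = 2.
Combined Grundy value = 1 ⊕ 2 = 3.

3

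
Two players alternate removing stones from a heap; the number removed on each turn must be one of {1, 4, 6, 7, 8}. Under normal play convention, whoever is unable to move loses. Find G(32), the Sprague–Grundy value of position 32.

n :  0  1  2  3  4  5  6  7  8  9 10 11 12 13 14 15 16 17 18 19 20 21 22 23 24 25 26 27 28 29 30 31 32
G :  0  1  0  1  2  0  1  2  3  2  3  4  5  3  0  1  0  1  2  0  1  2  3  2  3  4  5  3  0  1  0  1  2

2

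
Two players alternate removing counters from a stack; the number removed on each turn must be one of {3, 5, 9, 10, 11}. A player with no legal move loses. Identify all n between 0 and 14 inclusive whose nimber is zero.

0, 1, 2, 8, 14

G(0) = 0
G(1) = mex{} = 0
G(2) = mex{} = 0
G(3) = mex{0} = 1
G(4) = mex{0} = 1
G(5) = mex{0,0} = 1
G(6) = mex{1,0} = 2
G(7) = mex{1,0} = 2
G(8) = mex{1,1} = 0
G(9) = mex{2,1,0} = 3
G(10) = mex{2,1,0,0} = 3
G(11) = mex{0,2,0,0,0} = 1
G(12) = mex{3,2,1,0,0} = 4
G(13) = mex{3,0,1,1,0} = 2
G(14) = mex{1,3,1,1,1} = 0
P-positions are exactly the n with G(n) = 0.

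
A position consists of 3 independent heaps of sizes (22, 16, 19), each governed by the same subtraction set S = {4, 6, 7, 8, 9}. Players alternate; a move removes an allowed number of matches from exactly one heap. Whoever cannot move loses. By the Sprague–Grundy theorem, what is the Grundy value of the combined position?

3

All heaps use S = {4, 6, 7, 8, 9}:
G(0) = 0
G(1) = mex{} = 0
G(2) = mex{} = 0
G(3) = mex{} = 0
G(4) = mex{0} = 1
G(5) = mex{0} = 1
G(6) = mex{0,0} = 1
G(7) = mex{0,0,0} = 1
G(8) = mex{1,0,0,0} = 2
G(9) = mex{1,0,0,0,0} = 2
G(10) = mex{1,1,0,0,0} = 2
G(11) = mex{1,1,1,0,0} = 2
G(12) = mex{2,1,1,1,0} = 3
G(13) = mex{2,1,1,1,1} = 0
G(14) = mex{2,2,1,1,1} = 0
G(15) = mex{2,2,2,1,1} = 0
G(16) = mex{3,2,2,2,1} = 0
G(17) = mex{0,2,2,2,2} = 1
G(18) = mex{0,3,2,2,2} = 1
G(19) = mex{0,0,3,2,2} = 1
G(20) = mex{0,0,0,3,2} = 1
G(21) = mex{1,0,0,0,3} = 2
G(22) = mex{1,0,0,0,0} = 2
Heap A: G(22) = 2.
Heap B: G(16) = 0.
Heap C: G(19) = 1.
Combined Grundy value = 2 ⊕ 0 ⊕ 1 = 3.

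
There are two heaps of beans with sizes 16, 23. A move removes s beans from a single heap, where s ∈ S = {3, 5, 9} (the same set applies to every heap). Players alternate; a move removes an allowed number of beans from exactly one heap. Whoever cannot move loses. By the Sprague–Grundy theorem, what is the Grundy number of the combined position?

All heaps use S = {3, 5, 9}:
n :  0  1  2  3  4  5  6  7  8  9 10 11 12 13 14 15 16 17 18 19 20 21 22 23
G :  0  0  0  1  1  1  2  2  0  3  3  1  0  2  0  1  0  1  0  1  0  1  0  1
Heap A: G(16) = 0.
Heap B: G(23) = 1.
Combined Grundy value = 0 ⊕ 1 = 1.

1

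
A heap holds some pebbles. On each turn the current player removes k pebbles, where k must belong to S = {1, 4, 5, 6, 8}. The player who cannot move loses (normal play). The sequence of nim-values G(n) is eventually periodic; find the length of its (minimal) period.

9

n :  0  1  2  3  4  5  6  7  8  9 10 11 12 13 14 15 16 17 18 19
G :  0  1  0  1  2  3  2  3  4  0  1  0  1  2  3  2  3  4  0  1
G(n+9) = G(n) holds for n = 0,…,7 (a full window of length max(S) = 8), so the sequence is purely periodic with period 9.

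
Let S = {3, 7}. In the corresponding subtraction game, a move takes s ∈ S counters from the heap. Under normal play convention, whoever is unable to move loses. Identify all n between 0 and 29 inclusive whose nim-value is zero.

G(0) = 0
G(1) = mex{} = 0
G(2) = mex{} = 0
G(3) = mex{0} = 1
G(4) = mex{0} = 1
G(5) = mex{0} = 1
G(6) = mex{1} = 0
G(7) = mex{1,0} = 2
G(8) = mex{1,0} = 2
G(9) = mex{0,0} = 1
G(10) = mex{2,1} = 0
G(11) = mex{2,1} = 0
G(12) = mex{1,1} = 0
G(13) = mex{0,0} = 1
G(14) = mex{0,2} = 1
G(15) = mex{0,2} = 1
G(16) = mex{1,1} = 0
G(17) = mex{1,0} = 2
G(18) = mex{1,0} = 2
G(19) = mex{0,0} = 1
G(20) = mex{2,1} = 0
G(21) = mex{2,1} = 0
G(22) = mex{1,1} = 0
G(23) = mex{0,0} = 1
G(24) = mex{0,2} = 1
G(25) = mex{0,2} = 1
G(26) = mex{1,1} = 0
G(27) = mex{1,0} = 2
G(28) = mex{1,0} = 2
G(29) = mex{0,0} = 1
P-positions are exactly the n with G(n) = 0.

0, 1, 2, 6, 10, 11, 12, 16, 20, 21, 22, 26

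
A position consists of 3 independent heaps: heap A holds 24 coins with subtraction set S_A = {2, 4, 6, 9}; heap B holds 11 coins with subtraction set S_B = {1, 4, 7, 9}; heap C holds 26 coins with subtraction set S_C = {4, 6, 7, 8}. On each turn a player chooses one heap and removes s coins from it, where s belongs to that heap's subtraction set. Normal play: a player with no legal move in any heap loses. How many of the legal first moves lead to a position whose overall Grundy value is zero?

5

Heap A, S = {2, 4, 6, 9}:
G(0) = 0
G(1) = mex{} = 0
G(2) = mex{0} = 1
G(3) = mex{0} = 1
G(4) = mex{1,0} = 2
G(5) = mex{1,0} = 2
G(6) = mex{2,1,0} = 3
G(7) = mex{2,1,0} = 3
G(8) = mex{3,2,1} = 0
G(9) = mex{3,2,1,0} = 4
G(10) = mex{0,3,2,0} = 1
G(11) = mex{4,3,2,1} = 0
G(12) = mex{1,0,3,1} = 2
G(13) = mex{0,4,3,2} = 1
G(14) = mex{2,1,0,2} = 3
G(15) = mex{1,0,4,3} = 2
G(16) = mex{3,2,1,3} = 0
G(17) = mex{2,1,0,0} = 3
G(18) = mex{0,3,2,4} = 1
G(19) = mex{3,2,1,1} = 0
G(20) = mex{1,0,3,0} = 2
G(21) = mex{0,3,2,2} = 1
G(22) = mex{2,1,0,1} = 3
G(23) = mex{1,0,3,3} = 2
G(24) = mex{3,2,1,2} = 0
G_A(24) = 0.
Heap B, S = {1, 4, 7, 9}:
G(0) = 0
G(1) = mex{0} = 1
G(2) = mex{1} = 0
G(3) = mex{0} = 1
G(4) = mex{1,0} = 2
G(5) = mex{2,1} = 0
G(6) = mex{0,0} = 1
G(7) = mex{1,1,0} = 2
G(8) = mex{2,2,1} = 0
G(9) = mex{0,0,0,0} = 1
G(10) = mex{1,1,1,1} = 0
G(11) = mex{0,2,2,0} = 1
G_B(11) = 1.
Heap C, S = {4, 6, 7, 8}:
n :  0  1  2  3  4  5  6  7  8  9 10 11 12 13 14 15 16 17 18 19 20 21 22 23 24 25 26
G :  0  0  0  0  1  1  1  1  2  2  2  2  0  0  0  0  1  1  1  1  2  2  2  2  0  0  0
G_C(26) = 0.
Combined Grundy value = 0 ⊕ 1 ⊕ 0 = 1.
A winning move leaves total XOR = 0, i.e. changes one component's Grundy value g to g ⊕ X where X is the current total.
Heap A: need g' = 0⊕1 = 1. Options: 24−2→G=3, 24−4→G=2, 24−6→G=1, 24−9→G=2. Hits: 1.
Heap B: need g' = 1⊕1 = 0. Options: 11−1→G=0, 11−4→G=2, 11−7→G=2, 11−9→G=0. Hits: 2.
Heap C: need g' = 0⊕1 = 1. Options: 26−4→G=2, 26−6→G=2, 26−7→G=1, 26−8→G=1. Hits: 2.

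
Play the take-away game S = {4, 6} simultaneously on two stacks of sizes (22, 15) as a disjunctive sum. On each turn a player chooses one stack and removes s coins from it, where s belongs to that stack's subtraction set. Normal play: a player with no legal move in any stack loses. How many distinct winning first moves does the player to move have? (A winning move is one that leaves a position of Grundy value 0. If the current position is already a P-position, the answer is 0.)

All stacks use S = {4, 6}:
G(0) = 0
G(1) = mex{} = 0
G(2) = mex{} = 0
G(3) = mex{} = 0
G(4) = mex{0} = 1
G(5) = mex{0} = 1
G(6) = mex{0,0} = 1
G(7) = mex{0,0} = 1
G(8) = mex{1,0} = 2
G(9) = mex{1,0} = 2
G(10) = mex{1,1} = 0
G(11) = mex{1,1} = 0
G(12) = mex{2,1} = 0
G(13) = mex{2,1} = 0
G(14) = mex{0,2} = 1
G(15) = mex{0,2} = 1
G(16) = mex{0,0} = 1
G(17) = mex{0,0} = 1
G(18) = mex{1,0} = 2
G(19) = mex{1,0} = 2
G(20) = mex{1,1} = 0
G(21) = mex{1,1} = 0
G(22) = mex{2,1} = 0
Stack A: G(22) = 0.
Stack B: G(15) = 1.
Combined Grundy value = 0 ⊕ 1 = 1.
A winning move leaves total XOR = 0, i.e. changes one component's Grundy value g to g ⊕ X where X is the current total.
Stack A: need g' = 0⊕1 = 1. Options: 22−4→G=2, 22−6→G=1. Hits: 1.
Stack B: need g' = 1⊕1 = 0. Options: 15−4→G=0, 15−6→G=2. Hits: 1.

2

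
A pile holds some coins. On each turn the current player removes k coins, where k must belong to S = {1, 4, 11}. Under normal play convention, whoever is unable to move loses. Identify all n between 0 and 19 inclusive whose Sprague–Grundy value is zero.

0, 2, 5, 7, 10, 12, 15, 17

n :  0  1  2  3  4  5  6  7  8  9 10 11 12 13 14 15 16 17 18 19
G :  0  1  0  1  2  0  1  0  1  2  0  1  0  1  2  0  1  0  1  2
P-positions are exactly the n with G(n) = 0.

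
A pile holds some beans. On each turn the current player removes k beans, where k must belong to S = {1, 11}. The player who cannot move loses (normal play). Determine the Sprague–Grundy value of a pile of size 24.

G(0) = 0
G(1) = mex{0} = 1
G(2) = mex{1} = 0
G(3) = mex{0} = 1
G(4) = mex{1} = 0
G(5) = mex{0} = 1
G(6) = mex{1} = 0
G(7) = mex{0} = 1
G(8) = mex{1} = 0
G(9) = mex{0} = 1
G(10) = mex{1} = 0
G(11) = mex{0,0} = 1
G(12) = mex{1,1} = 0
G(13) = mex{0,0} = 1
G(14) = mex{1,1} = 0
G(15) = mex{0,0} = 1
G(16) = mex{1,1} = 0
G(17) = mex{0,0} = 1
G(18) = mex{1,1} = 0
G(19) = mex{0,0} = 1
G(20) = mex{1,1} = 0
G(21) = mex{0,0} = 1
G(22) = mex{1,1} = 0
G(23) = mex{0,0} = 1
G(24) = mex{1,1} = 0

0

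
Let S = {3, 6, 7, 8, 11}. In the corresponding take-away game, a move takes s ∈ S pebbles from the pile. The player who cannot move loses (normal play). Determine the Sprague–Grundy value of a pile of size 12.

4

G(0) = 0
G(1) = mex{} = 0
G(2) = mex{} = 0
G(3) = mex{0} = 1
G(4) = mex{0} = 1
G(5) = mex{0} = 1
G(6) = mex{1,0} = 2
G(7) = mex{1,0,0} = 2
G(8) = mex{1,0,0,0} = 2
G(9) = mex{2,1,0,0} = 3
G(10) = mex{2,1,1,0} = 3
G(11) = mex{2,1,1,1,0} = 3
G(12) = mex{3,2,1,1,0} = 4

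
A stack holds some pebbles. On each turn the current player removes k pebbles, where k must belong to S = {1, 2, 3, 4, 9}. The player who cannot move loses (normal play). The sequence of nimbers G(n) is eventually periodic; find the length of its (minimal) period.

5

n :  0  1  2  3  4  5  6  7  8  9 10 11 12 13 14 15
G :  0  1  2  3  4  0  1  2  3  4  0  1  2  3  4  0
G(n+5) = G(n) holds for n = 0,…,8 (a full window of length max(S) = 9), so the sequence is purely periodic with period 5.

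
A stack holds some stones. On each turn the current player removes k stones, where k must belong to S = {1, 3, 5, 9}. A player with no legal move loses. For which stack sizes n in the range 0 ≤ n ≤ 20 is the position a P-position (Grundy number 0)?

G(0) = 0
G(1) = mex{0} = 1
G(2) = mex{1} = 0
G(3) = mex{0,0} = 1
G(4) = mex{1,1} = 0
G(5) = mex{0,0,0} = 1
G(6) = mex{1,1,1} = 0
G(7) = mex{0,0,0} = 1
G(8) = mex{1,1,1} = 0
G(9) = mex{0,0,0,0} = 1
G(10) = mex{1,1,1,1} = 0
G(11) = mex{0,0,0,0} = 1
G(12) = mex{1,1,1,1} = 0
G(13) = mex{0,0,0,0} = 1
G(14) = mex{1,1,1,1} = 0
G(15) = mex{0,0,0,0} = 1
G(16) = mex{1,1,1,1} = 0
G(17) = mex{0,0,0,0} = 1
G(18) = mex{1,1,1,1} = 0
G(19) = mex{0,0,0,0} = 1
G(20) = mex{1,1,1,1} = 0
P-positions are exactly the n with G(n) = 0.

0, 2, 4, 6, 8, 10, 12, 14, 16, 18, 20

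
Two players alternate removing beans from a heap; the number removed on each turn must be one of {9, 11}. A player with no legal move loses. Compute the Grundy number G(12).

1

G(0) = 0
G(1) = mex{} = 0
G(2) = mex{} = 0
G(3) = mex{} = 0
G(4) = mex{} = 0
G(5) = mex{} = 0
G(6) = mex{} = 0
G(7) = mex{} = 0
G(8) = mex{} = 0
G(9) = mex{0} = 1
G(10) = mex{0} = 1
G(11) = mex{0,0} = 1
G(12) = mex{0,0} = 1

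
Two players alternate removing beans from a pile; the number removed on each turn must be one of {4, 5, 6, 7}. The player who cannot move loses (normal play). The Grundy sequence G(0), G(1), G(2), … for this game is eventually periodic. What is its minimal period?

11

G(0) = 0
G(1) = mex{} = 0
G(2) = mex{} = 0
G(3) = mex{} = 0
G(4) = mex{0} = 1
G(5) = mex{0,0} = 1
G(6) = mex{0,0,0} = 1
G(7) = mex{0,0,0,0} = 1
G(8) = mex{1,0,0,0} = 2
G(9) = mex{1,1,0,0} = 2
G(10) = mex{1,1,1,0} = 2
G(11) = mex{1,1,1,1} = 0
G(12) = mex{2,1,1,1} = 0
G(13) = mex{2,2,1,1} = 0
G(14) = mex{2,2,2,1} = 0
G(15) = mex{0,2,2,2} = 1
G(16) = mex{0,0,2,2} = 1
G(17) = mex{0,0,0,2} = 1
G(18) = mex{0,0,0,0} = 1
G(19) = mex{1,0,0,0} = 2
G(20) = mex{1,1,0,0} = 2
G(21) = mex{1,1,1,0} = 2
G(22) = mex{1,1,1,1} = 0
G(23) = mex{2,1,1,1} = 0
G(n+11) = G(n) holds for n = 0,…,6 (a full window of length max(S) = 7), so the sequence is purely periodic with period 11.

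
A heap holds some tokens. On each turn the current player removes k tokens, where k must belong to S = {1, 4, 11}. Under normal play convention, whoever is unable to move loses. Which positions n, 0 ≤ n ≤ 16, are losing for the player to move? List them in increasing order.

n :  0  1  2  3  4  5  6  7  8  9 10 11 12 13 14 15 16
G :  0  1  0  1  2  0  1  0  1  2  0  1  0  1  2  0  1
P-positions are exactly the n with G(n) = 0.

0, 2, 5, 7, 10, 12, 15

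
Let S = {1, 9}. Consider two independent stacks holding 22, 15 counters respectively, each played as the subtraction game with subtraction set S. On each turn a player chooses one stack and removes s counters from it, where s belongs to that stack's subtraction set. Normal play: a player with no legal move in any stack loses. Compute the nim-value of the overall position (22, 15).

1

All stacks use S = {1, 9}:
n :  0  1  2  3  4  5  6  7  8  9 10 11 12 13 14 15 16 17 18 19 20 21 22
G :  0  1  0  1  0  1  0  1  0  1  0  1  0  1  0  1  0  1  0  1  0  1  0
Stack A: G(22) = 0.
Stack B: G(15) = 1.
Combined Grundy value = 0 ⊕ 1 = 1.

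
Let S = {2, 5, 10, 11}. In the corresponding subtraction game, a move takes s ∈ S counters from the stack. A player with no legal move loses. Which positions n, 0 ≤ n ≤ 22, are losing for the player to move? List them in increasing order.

n :  0  1  2  3  4  5  6  7  8  9 10 11 12 13 14 15 16 17 18 19 20 21 22
G :  0  0  1  1  0  2  1  0  0  1  1  2  2  3  3  4  0  3  1  2  0  3  1
P-positions are exactly the n with G(n) = 0.

0, 1, 4, 7, 8, 16, 20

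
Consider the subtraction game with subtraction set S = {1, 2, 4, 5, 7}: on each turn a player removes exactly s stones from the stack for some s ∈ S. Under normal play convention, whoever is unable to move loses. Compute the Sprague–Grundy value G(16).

G(0) = 0
G(1) = mex{0} = 1
G(2) = mex{1,0} = 2
G(3) = mex{2,1} = 0
G(4) = mex{0,2,0} = 1
G(5) = mex{1,0,1,0} = 2
G(6) = mex{2,1,2,1} = 0
G(7) = mex{0,2,0,2,0} = 1
G(8) = mex{1,0,1,0,1} = 2
G(9) = mex{2,1,2,1,2} = 0
G(10) = mex{0,2,0,2,0} = 1
G(11) = mex{1,0,1,0,1} = 2
G(12) = mex{2,1,2,1,2} = 0
G(13) = mex{0,2,0,2,0} = 1
G(14) = mex{1,0,1,0,1} = 2
G(15) = mex{2,1,2,1,2} = 0
G(16) = mex{0,2,0,2,0} = 1

1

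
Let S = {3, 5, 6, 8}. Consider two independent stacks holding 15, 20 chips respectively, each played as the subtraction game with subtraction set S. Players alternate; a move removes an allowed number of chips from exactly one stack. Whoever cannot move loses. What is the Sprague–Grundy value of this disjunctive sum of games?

All stacks use S = {3, 5, 6, 8}:
G(0) = 0
G(1) = mex{} = 0
G(2) = mex{} = 0
G(3) = mex{0} = 1
G(4) = mex{0} = 1
G(5) = mex{0,0} = 1
G(6) = mex{1,0,0} = 2
G(7) = mex{1,0,0} = 2
G(8) = mex{1,1,0,0} = 2
G(9) = mex{2,1,1,0} = 3
G(10) = mex{2,1,1,0} = 3
G(11) = mex{2,2,1,1} = 0
G(12) = mex{3,2,2,1} = 0
G(13) = mex{3,2,2,1} = 0
G(14) = mex{0,3,2,2} = 1
G(15) = mex{0,3,3,2} = 1
G(16) = mex{0,0,3,2} = 1
G(17) = mex{1,0,0,3} = 2
G(18) = mex{1,0,0,3} = 2
G(19) = mex{1,1,0,0} = 2
G(20) = mex{2,1,1,0} = 3
Stack A: G(15) = 1.
Stack B: G(20) = 3.
Combined Grundy value = 1 ⊕ 3 = 2.

2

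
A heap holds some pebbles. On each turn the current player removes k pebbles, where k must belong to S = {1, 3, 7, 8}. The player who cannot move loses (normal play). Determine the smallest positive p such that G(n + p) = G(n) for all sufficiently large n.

15

G(0) = 0
G(1) = mex{0} = 1
G(2) = mex{1} = 0
G(3) = mex{0,0} = 1
G(4) = mex{1,1} = 0
G(5) = mex{0,0} = 1
G(6) = mex{1,1} = 0
G(7) = mex{0,0,0} = 1
G(8) = mex{1,1,1,0} = 2
G(9) = mex{2,0,0,1} = 3
G(10) = mex{3,1,1,0} = 2
G(11) = mex{2,2,0,1} = 3
G(12) = mex{3,3,1,0} = 2
G(13) = mex{2,2,0,1} = 3
G(14) = mex{3,3,1,0} = 2
G(15) = mex{2,2,2,1} = 0
G(16) = mex{0,3,3,2} = 1
G(17) = mex{1,2,2,3} = 0
G(18) = mex{0,0,3,2} = 1
G(19) = mex{1,1,2,3} = 0
G(20) = mex{0,0,3,2} = 1
G(21) = mex{1,1,2,3} = 0
G(22) = mex{0,0,0,2} = 1
G(23) = mex{1,1,1,0} = 2
G(24) = mex{2,0,0,1} = 3
G(25) = mex{3,1,1,0} = 2
G(26) = mex{2,2,0,1} = 3
G(27) = mex{3,3,1,0} = 2
G(28) = mex{2,2,0,1} = 3
G(29) = mex{3,3,1,0} = 2
G(30) = mex{2,2,2,1} = 0
G(31) = mex{0,3,3,2} = 1
G(n+15) = G(n) holds for n = 0,…,7 (a full window of length max(S) = 8), so the sequence is purely periodic with period 15.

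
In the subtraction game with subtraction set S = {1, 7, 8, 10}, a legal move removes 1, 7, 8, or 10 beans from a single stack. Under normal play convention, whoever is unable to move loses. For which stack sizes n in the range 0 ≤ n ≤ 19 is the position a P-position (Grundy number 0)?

0, 2, 4, 6, 15, 17, 19

G(0) = 0
G(1) = mex{0} = 1
G(2) = mex{1} = 0
G(3) = mex{0} = 1
G(4) = mex{1} = 0
G(5) = mex{0} = 1
G(6) = mex{1} = 0
G(7) = mex{0,0} = 1
G(8) = mex{1,1,0} = 2
G(9) = mex{2,0,1} = 3
G(10) = mex{3,1,0,0} = 2
G(11) = mex{2,0,1,1} = 3
G(12) = mex{3,1,0,0} = 2
G(13) = mex{2,0,1,1} = 3
G(14) = mex{3,1,0,0} = 2
G(15) = mex{2,2,1,1} = 0
G(16) = mex{0,3,2,0} = 1
G(17) = mex{1,2,3,1} = 0
G(18) = mex{0,3,2,2} = 1
G(19) = mex{1,2,3,3} = 0
P-positions are exactly the n with G(n) = 0.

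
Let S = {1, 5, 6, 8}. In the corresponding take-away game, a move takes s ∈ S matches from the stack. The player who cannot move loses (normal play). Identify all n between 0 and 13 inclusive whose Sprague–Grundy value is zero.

0, 2, 4, 11, 13

n :  0  1  2  3  4  5  6  7  8  9 10 11 12 13
G :  0  1  0  1  0  1  2  3  2  3  2  0  1  0
P-positions are exactly the n with G(n) = 0.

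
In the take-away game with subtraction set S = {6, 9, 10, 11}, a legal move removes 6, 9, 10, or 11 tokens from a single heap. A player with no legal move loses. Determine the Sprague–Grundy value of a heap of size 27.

1

G(0) = 0
G(1) = mex{} = 0
G(2) = mex{} = 0
G(3) = mex{} = 0
G(4) = mex{} = 0
G(5) = mex{} = 0
G(6) = mex{0} = 1
G(7) = mex{0} = 1
G(8) = mex{0} = 1
G(9) = mex{0,0} = 1
G(10) = mex{0,0,0} = 1
G(11) = mex{0,0,0,0} = 1
G(12) = mex{1,0,0,0} = 2
G(13) = mex{1,0,0,0} = 2
G(14) = mex{1,0,0,0} = 2
G(15) = mex{1,1,0,0} = 2
G(16) = mex{1,1,1,0} = 2
G(17) = mex{1,1,1,1} = 0
G(18) = mex{2,1,1,1} = 0
G(19) = mex{2,1,1,1} = 0
G(20) = mex{2,1,1,1} = 0
G(21) = mex{2,2,1,1} = 0
G(22) = mex{2,2,2,1} = 0
G(23) = mex{0,2,2,2} = 1
G(24) = mex{0,2,2,2} = 1
G(25) = mex{0,2,2,2} = 1
G(26) = mex{0,0,2,2} = 1
G(27) = mex{0,0,0,2} = 1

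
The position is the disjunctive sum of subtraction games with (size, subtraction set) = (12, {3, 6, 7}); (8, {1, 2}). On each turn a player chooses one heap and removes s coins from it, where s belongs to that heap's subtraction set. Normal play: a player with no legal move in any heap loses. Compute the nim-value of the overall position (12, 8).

2

Heap A, S = {3, 6, 7}:
G(0) = 0
G(1) = mex{} = 0
G(2) = mex{} = 0
G(3) = mex{0} = 1
G(4) = mex{0} = 1
G(5) = mex{0} = 1
G(6) = mex{1,0} = 2
G(7) = mex{1,0,0} = 2
G(8) = mex{1,0,0} = 2
G(9) = mex{2,1,0} = 3
G(10) = mex{2,1,1} = 0
G(11) = mex{2,1,1} = 0
G(12) = mex{3,2,1} = 0
G_A(12) = 0.
Heap B, S = {1, 2}:
n : 0 1 2 3 4 5 6 7 8
G : 0 1 2 0 1 2 0 1 2
G_B(8) = 2.
Combined Grundy value = 0 ⊕ 2 = 2.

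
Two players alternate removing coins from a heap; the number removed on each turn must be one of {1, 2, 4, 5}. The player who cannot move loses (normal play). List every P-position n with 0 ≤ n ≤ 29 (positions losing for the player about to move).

G(0) = 0
G(1) = mex{0} = 1
G(2) = mex{1,0} = 2
G(3) = mex{2,1} = 0
G(4) = mex{0,2,0} = 1
G(5) = mex{1,0,1,0} = 2
G(6) = mex{2,1,2,1} = 0
G(7) = mex{0,2,0,2} = 1
G(8) = mex{1,0,1,0} = 2
G(9) = mex{2,1,2,1} = 0
G(10) = mex{0,2,0,2} = 1
G(11) = mex{1,0,1,0} = 2
G(12) = mex{2,1,2,1} = 0
G(13) = mex{0,2,0,2} = 1
G(14) = mex{1,0,1,0} = 2
G(15) = mex{2,1,2,1} = 0
G(16) = mex{0,2,0,2} = 1
G(17) = mex{1,0,1,0} = 2
G(18) = mex{2,1,2,1} = 0
G(19) = mex{0,2,0,2} = 1
G(20) = mex{1,0,1,0} = 2
G(21) = mex{2,1,2,1} = 0
G(22) = mex{0,2,0,2} = 1
G(23) = mex{1,0,1,0} = 2
G(24) = mex{2,1,2,1} = 0
G(25) = mex{0,2,0,2} = 1
G(26) = mex{1,0,1,0} = 2
G(27) = mex{2,1,2,1} = 0
G(28) = mex{0,2,0,2} = 1
G(29) = mex{1,0,1,0} = 2
P-positions are exactly the n with G(n) = 0.

0, 3, 6, 9, 12, 15, 18, 21, 24, 27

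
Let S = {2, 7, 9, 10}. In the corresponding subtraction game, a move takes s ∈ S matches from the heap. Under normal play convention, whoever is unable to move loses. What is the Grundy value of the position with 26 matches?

n :  0  1  2  3  4  5  6  7  8  9 10 11 12 13 14 15 16 17 18 19 20 21 22 23 24 25 26
G :  0  0  1  1  0  0  1  1  2  2  3  3  2  2  3  3  0  0  1  1  0  0  1  1  2  2  3

3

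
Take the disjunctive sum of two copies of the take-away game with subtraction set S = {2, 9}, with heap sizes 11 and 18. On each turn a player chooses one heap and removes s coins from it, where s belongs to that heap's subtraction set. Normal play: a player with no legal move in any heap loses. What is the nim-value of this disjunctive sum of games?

1

All heaps use S = {2, 9}:
G(0) = 0
G(1) = mex{} = 0
G(2) = mex{0} = 1
G(3) = mex{0} = 1
G(4) = mex{1} = 0
G(5) = mex{1} = 0
G(6) = mex{0} = 1
G(7) = mex{0} = 1
G(8) = mex{1} = 0
G(9) = mex{1,0} = 2
G(10) = mex{0,0} = 1
G(11) = mex{2,1} = 0
G(12) = mex{1,1} = 0
G(13) = mex{0,0} = 1
G(14) = mex{0,0} = 1
G(15) = mex{1,1} = 0
G(16) = mex{1,1} = 0
G(17) = mex{0,0} = 1
G(18) = mex{0,2} = 1
Heap A: G(11) = 0.
Heap B: G(18) = 1.
Combined Grundy value = 0 ⊕ 1 = 1.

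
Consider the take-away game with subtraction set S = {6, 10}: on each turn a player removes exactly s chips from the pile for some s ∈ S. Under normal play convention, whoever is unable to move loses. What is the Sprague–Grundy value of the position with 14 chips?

n :  0  1  2  3  4  5  6  7  8  9 10 11 12 13 14
G :  0  0  0  0  0  0  1  1  1  1  1  1  2  2  2

2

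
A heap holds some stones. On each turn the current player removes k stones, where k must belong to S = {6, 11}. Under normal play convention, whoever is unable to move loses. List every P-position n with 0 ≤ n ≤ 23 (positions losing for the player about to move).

0, 1, 2, 3, 4, 5, 17, 18, 19, 20, 21, 22

G(0) = 0
G(1) = mex{} = 0
G(2) = mex{} = 0
G(3) = mex{} = 0
G(4) = mex{} = 0
G(5) = mex{} = 0
G(6) = mex{0} = 1
G(7) = mex{0} = 1
G(8) = mex{0} = 1
G(9) = mex{0} = 1
G(10) = mex{0} = 1
G(11) = mex{0,0} = 1
G(12) = mex{1,0} = 2
G(13) = mex{1,0} = 2
G(14) = mex{1,0} = 2
G(15) = mex{1,0} = 2
G(16) = mex{1,0} = 2
G(17) = mex{1,1} = 0
G(18) = mex{2,1} = 0
G(19) = mex{2,1} = 0
G(20) = mex{2,1} = 0
G(21) = mex{2,1} = 0
G(22) = mex{2,1} = 0
G(23) = mex{0,2} = 1
P-positions are exactly the n with G(n) = 0.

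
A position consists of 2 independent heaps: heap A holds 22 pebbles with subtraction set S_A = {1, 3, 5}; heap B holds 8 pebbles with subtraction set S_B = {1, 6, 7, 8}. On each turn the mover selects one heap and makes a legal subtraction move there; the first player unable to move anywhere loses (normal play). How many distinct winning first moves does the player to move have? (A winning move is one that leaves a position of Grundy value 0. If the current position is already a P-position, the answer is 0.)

Heap A, S = {1, 3, 5}:
G(0) = 0
G(1) = mex{0} = 1
G(2) = mex{1} = 0
G(3) = mex{0,0} = 1
G(4) = mex{1,1} = 0
G(5) = mex{0,0,0} = 1
G(6) = mex{1,1,1} = 0
G(7) = mex{0,0,0} = 1
G(8) = mex{1,1,1} = 0
G(9) = mex{0,0,0} = 1
G(10) = mex{1,1,1} = 0
G(11) = mex{0,0,0} = 1
G(12) = mex{1,1,1} = 0
G(13) = mex{0,0,0} = 1
G(14) = mex{1,1,1} = 0
G(15) = mex{0,0,0} = 1
G(16) = mex{1,1,1} = 0
G(17) = mex{0,0,0} = 1
G(18) = mex{1,1,1} = 0
G(19) = mex{0,0,0} = 1
G(20) = mex{1,1,1} = 0
G(21) = mex{0,0,0} = 1
G(22) = mex{1,1,1} = 0
G_A(22) = 0.
Heap B, S = {1, 6, 7, 8}:
G(0) = 0
G(1) = mex{0} = 1
G(2) = mex{1} = 0
G(3) = mex{0} = 1
G(4) = mex{1} = 0
G(5) = mex{0} = 1
G(6) = mex{1,0} = 2
G(7) = mex{2,1,0} = 3
G(8) = mex{3,0,1,0} = 2
G_B(8) = 2.
Combined Grundy value = 0 ⊕ 2 = 2.
A winning move leaves total XOR = 0, i.e. changes one component's Grundy value g to g ⊕ X where X is the current total.
Heap A: need g' = 0⊕2 = 2. Options: 22−1→G=1, 22−3→G=1, 22−5→G=1. Hits: 0.
Heap B: need g' = 2⊕2 = 0. Options: 8−1→G=3, 8−6→G=0, 8−7→G=1, 8−8→G=0. Hits: 2.

2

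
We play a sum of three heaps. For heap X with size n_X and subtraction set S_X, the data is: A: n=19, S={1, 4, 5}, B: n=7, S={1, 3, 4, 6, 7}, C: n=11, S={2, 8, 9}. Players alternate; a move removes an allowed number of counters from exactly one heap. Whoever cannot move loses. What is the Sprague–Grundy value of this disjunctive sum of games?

2

Heap A, S = {1, 4, 5}:
G(0) = 0
G(1) = mex{0} = 1
G(2) = mex{1} = 0
G(3) = mex{0} = 1
G(4) = mex{1,0} = 2
G(5) = mex{2,1,0} = 3
G(6) = mex{3,0,1} = 2
G(7) = mex{2,1,0} = 3
G(8) = mex{3,2,1} = 0
G(9) = mex{0,3,2} = 1
G(10) = mex{1,2,3} = 0
G(11) = mex{0,3,2} = 1
G(12) = mex{1,0,3} = 2
G(13) = mex{2,1,0} = 3
G(14) = mex{3,0,1} = 2
G(15) = mex{2,1,0} = 3
G(16) = mex{3,2,1} = 0
G(17) = mex{0,3,2} = 1
G(18) = mex{1,2,3} = 0
G(19) = mex{0,3,2} = 1
G_A(19) = 1.
Heap B, S = {1, 3, 4, 6, 7}:
n : 0 1 2 3 4 5 6 7
G : 0 1 0 1 2 3 2 3
G_B(7) = 3.
Heap C, S = {2, 8, 9}:
n :  0  1  2  3  4  5  6  7  8  9 10 11
G :  0  0  1  1  0  0  1  1  2  2  3  0
G_C(11) = 0.
Combined Grundy value = 1 ⊕ 3 ⊕ 0 = 2.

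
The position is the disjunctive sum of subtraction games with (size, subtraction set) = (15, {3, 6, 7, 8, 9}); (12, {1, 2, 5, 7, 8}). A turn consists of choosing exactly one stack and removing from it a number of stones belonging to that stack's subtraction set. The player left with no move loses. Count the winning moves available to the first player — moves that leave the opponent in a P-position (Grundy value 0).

Stack A, S = {3, 6, 7, 8, 9}:
G(0) = 0
G(1) = mex{} = 0
G(2) = mex{} = 0
G(3) = mex{0} = 1
G(4) = mex{0} = 1
G(5) = mex{0} = 1
G(6) = mex{1,0} = 2
G(7) = mex{1,0,0} = 2
G(8) = mex{1,0,0,0} = 2
G(9) = mex{2,1,0,0,0} = 3
G(10) = mex{2,1,1,0,0} = 3
G(11) = mex{2,1,1,1,0} = 3
G(12) = mex{3,2,1,1,1} = 0
G(13) = mex{3,2,2,1,1} = 0
G(14) = mex{3,2,2,2,1} = 0
G(15) = mex{0,3,2,2,2} = 1
G_A(15) = 1.
Stack B, S = {1, 2, 5, 7, 8}:
G(0) = 0
G(1) = mex{0} = 1
G(2) = mex{1,0} = 2
G(3) = mex{2,1} = 0
G(4) = mex{0,2} = 1
G(5) = mex{1,0,0} = 2
G(6) = mex{2,1,1} = 0
G(7) = mex{0,2,2,0} = 1
G(8) = mex{1,0,0,1,0} = 2
G(9) = mex{2,1,1,2,1} = 0
G(10) = mex{0,2,2,0,2} = 1
G(11) = mex{1,0,0,1,0} = 2
G(12) = mex{2,1,1,2,1} = 0
G_B(12) = 0.
Combined Grundy value = 1 ⊕ 0 = 1.
A winning move leaves total XOR = 0, i.e. changes one component's Grundy value g to g ⊕ X where X is the current total.
Stack A: need g' = 1⊕1 = 0. Options: 15−3→G=0, 15−6→G=3, 15−7→G=2, 15−8→G=2, 15−9→G=2. Hits: 1.
Stack B: need g' = 0⊕1 = 1. Options: 12−1→G=2, 12−2→G=1, 12−5→G=1, 12−7→G=2, 12−8→G=1. Hits: 3.

4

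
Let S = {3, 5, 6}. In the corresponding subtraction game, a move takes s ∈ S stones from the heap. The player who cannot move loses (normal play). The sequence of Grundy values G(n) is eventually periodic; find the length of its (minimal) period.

9

n :  0  1  2  3  4  5  6  7  8  9 10 11 12 13 14 15 16 17 18 19
G :  0  0  0  1  1  1  2  2  2  0  0  0  1  1  1  2  2  2  0  0
G(n+9) = G(n) holds for n = 0,…,5 (a full window of length max(S) = 6), so the sequence is purely periodic with period 9.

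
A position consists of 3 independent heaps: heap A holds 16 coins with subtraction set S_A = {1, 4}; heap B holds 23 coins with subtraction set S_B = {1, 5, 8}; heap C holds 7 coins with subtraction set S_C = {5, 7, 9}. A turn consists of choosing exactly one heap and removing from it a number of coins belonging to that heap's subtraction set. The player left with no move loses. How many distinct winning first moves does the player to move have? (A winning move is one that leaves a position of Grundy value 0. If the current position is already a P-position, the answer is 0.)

Heap A, S = {1, 4}:
G(0) = 0
G(1) = mex{0} = 1
G(2) = mex{1} = 0
G(3) = mex{0} = 1
G(4) = mex{1,0} = 2
G(5) = mex{2,1} = 0
G(6) = mex{0,0} = 1
G(7) = mex{1,1} = 0
G(8) = mex{0,2} = 1
G(9) = mex{1,0} = 2
G(10) = mex{2,1} = 0
G(11) = mex{0,0} = 1
G(12) = mex{1,1} = 0
G(13) = mex{0,2} = 1
G(14) = mex{1,0} = 2
G(15) = mex{2,1} = 0
G(16) = mex{0,0} = 1
G_A(16) = 1.
Heap B, S = {1, 5, 8}:
n :  0  1  2  3  4  5  6  7  8  9 10 11 12 13 14 15 16 17 18 19 20 21 22 23
G :  0  1  0  1  0  1  0  1  2  3  2  3  2  0  1  0  1  0  1  0  1  2  3  2
G_B(23) = 2.
Heap C, S = {5, 7, 9}:
G(0) = 0
G(1) = mex{} = 0
G(2) = mex{} = 0
G(3) = mex{} = 0
G(4) = mex{} = 0
G(5) = mex{0} = 1
G(6) = mex{0} = 1
G(7) = mex{0,0} = 1
G_C(7) = 1.
Combined Grundy value = 1 ⊕ 2 ⊕ 1 = 2.
A winning move leaves total XOR = 0, i.e. changes one component's Grundy value g to g ⊕ X where X is the current total.
Heap A: need g' = 1⊕2 = 3. Options: 16−1→G=0, 16−4→G=0. Hits: 0.
Heap B: need g' = 2⊕2 = 0. Options: 23−1→G=3, 23−5→G=1, 23−8→G=0. Hits: 1.
Heap C: need g' = 1⊕2 = 3. Options: 7−5→G=0, 7−7→G=0. Hits: 0.

1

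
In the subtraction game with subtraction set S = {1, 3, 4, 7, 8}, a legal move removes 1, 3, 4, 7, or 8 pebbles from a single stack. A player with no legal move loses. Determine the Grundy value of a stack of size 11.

G(0) = 0
G(1) = mex{0} = 1
G(2) = mex{1} = 0
G(3) = mex{0,0} = 1
G(4) = mex{1,1,0} = 2
G(5) = mex{2,0,1} = 3
G(6) = mex{3,1,0} = 2
G(7) = mex{2,2,1,0} = 3
G(8) = mex{3,3,2,1,0} = 4
G(9) = mex{4,2,3,0,1} = 5
G(10) = mex{5,3,2,1,0} = 4
G(11) = mex{4,4,3,2,1} = 0

0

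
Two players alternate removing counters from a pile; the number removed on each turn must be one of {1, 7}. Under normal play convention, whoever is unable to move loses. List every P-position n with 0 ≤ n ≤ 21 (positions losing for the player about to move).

0, 2, 4, 6, 8, 10, 12, 14, 16, 18, 20

G(0) = 0
G(1) = mex{0} = 1
G(2) = mex{1} = 0
G(3) = mex{0} = 1
G(4) = mex{1} = 0
G(5) = mex{0} = 1
G(6) = mex{1} = 0
G(7) = mex{0,0} = 1
G(8) = mex{1,1} = 0
G(9) = mex{0,0} = 1
G(10) = mex{1,1} = 0
G(11) = mex{0,0} = 1
G(12) = mex{1,1} = 0
G(13) = mex{0,0} = 1
G(14) = mex{1,1} = 0
G(15) = mex{0,0} = 1
G(16) = mex{1,1} = 0
G(17) = mex{0,0} = 1
G(18) = mex{1,1} = 0
G(19) = mex{0,0} = 1
G(20) = mex{1,1} = 0
G(21) = mex{0,0} = 1
P-positions are exactly the n with G(n) = 0.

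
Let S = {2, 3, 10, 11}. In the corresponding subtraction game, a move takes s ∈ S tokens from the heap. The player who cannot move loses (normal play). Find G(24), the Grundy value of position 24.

3

n :  0  1  2  3  4  5  6  7  8  9 10 11 12 13 14 15 16 17 18 19 20 21 22 23 24
G :  0  0  1  1  2  0  0  1  1  2  2  3  3  0  0  1  1  2  0  0  1  1  2  2  3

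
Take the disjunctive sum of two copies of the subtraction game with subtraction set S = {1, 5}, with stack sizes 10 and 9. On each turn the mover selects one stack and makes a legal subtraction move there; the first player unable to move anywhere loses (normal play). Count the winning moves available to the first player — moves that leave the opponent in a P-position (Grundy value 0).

All stacks use S = {1, 5}:
n :  0  1  2  3  4  5  6  7  8  9 10
G :  0  1  0  1  0  1  0  1  0  1  0
Stack A: G(10) = 0.
Stack B: G(9) = 1.
Combined Grundy value = 0 ⊕ 1 = 1.
A winning move leaves total XOR = 0, i.e. changes one component's Grundy value g to g ⊕ X where X is the current total.
Stack A: need g' = 0⊕1 = 1. Options: 10−1→G=1, 10−5→G=1. Hits: 2.
Stack B: need g' = 1⊕1 = 0. Options: 9−1→G=0, 9−5→G=0. Hits: 2.

4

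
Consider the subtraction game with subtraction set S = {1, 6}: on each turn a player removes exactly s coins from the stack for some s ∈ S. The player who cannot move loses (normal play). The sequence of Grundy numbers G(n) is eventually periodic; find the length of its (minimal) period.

7

n :  0  1  2  3  4  5  6  7  8  9 10 11 12 13 14 15
G :  0  1  0  1  0  1  2  0  1  0  1  0  1  2  0  1
G(n+7) = G(n) holds for n = 0,…,5 (a full window of length max(S) = 6), so the sequence is purely periodic with period 7.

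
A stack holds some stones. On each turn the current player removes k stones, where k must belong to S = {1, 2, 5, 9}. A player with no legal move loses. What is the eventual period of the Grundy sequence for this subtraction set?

10

G(0) = 0
G(1) = mex{0} = 1
G(2) = mex{1,0} = 2
G(3) = mex{2,1} = 0
G(4) = mex{0,2} = 1
G(5) = mex{1,0,0} = 2
G(6) = mex{2,1,1} = 0
G(7) = mex{0,2,2} = 1
G(8) = mex{1,0,0} = 2
G(9) = mex{2,1,1,0} = 3
G(10) = mex{3,2,2,1} = 0
G(11) = mex{0,3,0,2} = 1
G(12) = mex{1,0,1,0} = 2
G(13) = mex{2,1,2,1} = 0
G(14) = mex{0,2,3,2} = 1
G(15) = mex{1,0,0,0} = 2
G(16) = mex{2,1,1,1} = 0
G(17) = mex{0,2,2,2} = 1
G(18) = mex{1,0,0,3} = 2
G(19) = mex{2,1,1,0} = 3
G(20) = mex{3,2,2,1} = 0
G(21) = mex{0,3,0,2} = 1
G(n+10) = G(n) holds for n = 0,…,8 (a full window of length max(S) = 9), so the sequence is purely periodic with period 10.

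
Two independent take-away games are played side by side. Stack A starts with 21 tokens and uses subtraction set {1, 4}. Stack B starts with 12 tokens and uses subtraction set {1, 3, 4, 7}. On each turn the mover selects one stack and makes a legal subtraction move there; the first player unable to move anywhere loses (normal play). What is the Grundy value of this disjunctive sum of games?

3

Stack A, S = {1, 4}:
G(0) = 0
G(1) = mex{0} = 1
G(2) = mex{1} = 0
G(3) = mex{0} = 1
G(4) = mex{1,0} = 2
G(5) = mex{2,1} = 0
G(6) = mex{0,0} = 1
G(7) = mex{1,1} = 0
G(8) = mex{0,2} = 1
G(9) = mex{1,0} = 2
G(10) = mex{2,1} = 0
G(11) = mex{0,0} = 1
G(12) = mex{1,1} = 0
G(13) = mex{0,2} = 1
G(14) = mex{1,0} = 2
G(15) = mex{2,1} = 0
G(16) = mex{0,0} = 1
G(17) = mex{1,1} = 0
G(18) = mex{0,2} = 1
G(19) = mex{1,0} = 2
G(20) = mex{2,1} = 0
G(21) = mex{0,0} = 1
G_A(21) = 1.
Stack B, S = {1, 3, 4, 7}:
n :  0  1  2  3  4  5  6  7  8  9 10 11 12
G :  0  1  0  1  2  3  2  3  0  1  0  1  2
G_B(12) = 2.
Combined Grundy value = 1 ⊕ 2 = 3.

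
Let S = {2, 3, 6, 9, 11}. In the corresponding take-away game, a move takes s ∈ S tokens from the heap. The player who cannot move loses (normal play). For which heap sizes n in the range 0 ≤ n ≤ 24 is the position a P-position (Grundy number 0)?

0, 1, 5, 13, 17, 18

G(0) = 0
G(1) = mex{} = 0
G(2) = mex{0} = 1
G(3) = mex{0,0} = 1
G(4) = mex{1,0} = 2
G(5) = mex{1,1} = 0
G(6) = mex{2,1,0} = 3
G(7) = mex{0,2,0} = 1
G(8) = mex{3,0,1} = 2
G(9) = mex{1,3,1,0} = 2
G(10) = mex{2,1,2,0} = 3
G(11) = mex{2,2,0,1,0} = 3
G(12) = mex{3,2,3,1,0} = 4
G(13) = mex{3,3,1,2,1} = 0
G(14) = mex{4,3,2,0,1} = 5
G(15) = mex{0,4,2,3,2} = 1
G(16) = mex{5,0,3,1,0} = 2
G(17) = mex{1,5,3,2,3} = 0
G(18) = mex{2,1,4,2,1} = 0
G(19) = mex{0,2,0,3,2} = 1
G(20) = mex{0,0,5,3,2} = 1
G(21) = mex{1,0,1,4,3} = 2
G(22) = mex{1,1,2,0,3} = 4
G(23) = mex{2,1,0,5,4} = 3
G(24) = mex{4,2,0,1,0} = 3
P-positions are exactly the n with G(n) = 0.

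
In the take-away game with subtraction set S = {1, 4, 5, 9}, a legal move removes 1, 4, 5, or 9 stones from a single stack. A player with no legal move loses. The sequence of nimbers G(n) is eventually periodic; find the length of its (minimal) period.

G(0) = 0
G(1) = mex{0} = 1
G(2) = mex{1} = 0
G(3) = mex{0} = 1
G(4) = mex{1,0} = 2
G(5) = mex{2,1,0} = 3
G(6) = mex{3,0,1} = 2
G(7) = mex{2,1,0} = 3
G(8) = mex{3,2,1} = 0
G(9) = mex{0,3,2,0} = 1
G(10) = mex{1,2,3,1} = 0
G(11) = mex{0,3,2,0} = 1
G(12) = mex{1,0,3,1} = 2
G(13) = mex{2,1,0,2} = 3
G(14) = mex{3,0,1,3} = 2
G(15) = mex{2,1,0,2} = 3
G(16) = mex{3,2,1,3} = 0
G(17) = mex{0,3,2,0} = 1
G(18) = mex{1,2,3,1} = 0
G(n+8) = G(n) holds for n = 0,…,8 (a full window of length max(S) = 9), so the sequence is purely periodic with period 8.

8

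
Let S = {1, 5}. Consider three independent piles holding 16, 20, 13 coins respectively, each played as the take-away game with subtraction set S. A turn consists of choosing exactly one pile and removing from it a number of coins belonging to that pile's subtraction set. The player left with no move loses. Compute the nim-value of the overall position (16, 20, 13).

1

All piles use S = {1, 5}:
n :  0  1  2  3  4  5  6  7  8  9 10 11 12 13 14 15 16 17 18 19 20
G :  0  1  0  1  0  1  0  1  0  1  0  1  0  1  0  1  0  1  0  1  0
Pile A: G(16) = 0.
Pile B: G(20) = 0.
Pile C: G(13) = 1.
Combined Grundy value = 0 ⊕ 0 ⊕ 1 = 1.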